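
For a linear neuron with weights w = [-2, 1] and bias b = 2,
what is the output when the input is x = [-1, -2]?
y = 2

y = (-2)(-1) + (1)(-2) + 2 = 2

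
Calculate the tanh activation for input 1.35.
0.8741

tanh(1.35) = (e^(1.35) - e^(-1.35))/(e^(1.35) + e^(-1.35)) = 0.8741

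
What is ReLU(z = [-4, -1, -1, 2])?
h = [0, 0, 0, 2]

ReLU applied element-wise: max(0,-4)=0, max(0,-1)=0, max(0,-1)=0, max(0,2)=2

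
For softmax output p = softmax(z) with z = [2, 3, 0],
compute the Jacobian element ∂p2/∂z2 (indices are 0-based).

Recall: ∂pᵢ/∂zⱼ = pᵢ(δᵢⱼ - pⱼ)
∂p2/∂z2 = 0.03389

p = softmax(z) = [0.2595, 0.7054, 0.03512]
p2 = 0.03512

∂p2/∂z2 = p2(1 - p2) = 0.03512 × (1 - 0.03512) = 0.03389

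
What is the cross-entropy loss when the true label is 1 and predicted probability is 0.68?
L = 0.3857

L = -1·log(0.68) - 0·log(0.32) = -log(0.68) = 0.3857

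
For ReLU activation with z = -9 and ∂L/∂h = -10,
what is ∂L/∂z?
∂L/∂z = 0

h = ReLU(-9) = 0
Since z < 0: ∂h/∂z = 0
∂L/∂z = ∂L/∂h · ∂h/∂z = -10 × 0 = 0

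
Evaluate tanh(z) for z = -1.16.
-0.821

tanh(-1.16) = (e^(-1.16) - e^(1.16))/(e^(-1.16) + e^(1.16)) = -0.821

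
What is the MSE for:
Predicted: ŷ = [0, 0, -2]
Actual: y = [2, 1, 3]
MSE = 10

MSE = (1/3)((0-2)² + (0-1)² + (-2-3)²) = (1/3)(4 + 1 + 25) = 10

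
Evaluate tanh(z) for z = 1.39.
0.8832

tanh(1.39) = (e^(1.39) - e^(-1.39))/(e^(1.39) + e^(-1.39)) = 0.8832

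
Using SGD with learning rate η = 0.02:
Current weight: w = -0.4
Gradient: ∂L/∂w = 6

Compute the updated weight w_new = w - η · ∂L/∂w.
w_new = -0.52

w_new = w - η·∂L/∂w = -0.4 - 0.02×(6) = -0.4 - (0.12) = -0.52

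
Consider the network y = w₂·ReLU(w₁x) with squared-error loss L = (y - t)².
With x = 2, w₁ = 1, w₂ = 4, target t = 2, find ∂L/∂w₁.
∂L/∂w₁ = 96

Forward pass:
z = w₁x = 1×2 = 2
h = ReLU(2) = 2
y = w₂h = 4×2 = 8

Backward pass:
∂L/∂y = 2(y - t) = 2(8 - 2) = 12
∂y/∂h = w₂ = 4
∂h/∂z = 1 (ReLU derivative)
∂z/∂w₁ = x = 2

∂L/∂w₁ = 12 × 4 × 1 × 2 = 96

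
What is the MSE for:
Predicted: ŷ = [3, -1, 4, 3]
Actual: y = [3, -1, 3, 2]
MSE = 0.5

MSE = (1/4)((3-3)² + (-1--1)² + (4-3)² + (3-2)²) = (1/4)(0 + 0 + 1 + 1) = 0.5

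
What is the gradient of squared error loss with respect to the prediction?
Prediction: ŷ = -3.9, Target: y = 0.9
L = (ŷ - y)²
∂L/∂ŷ = -9.6

∂L/∂ŷ = 2(ŷ - y) = 2(-3.9 - 0.9) = 2(-4.8) = -9.6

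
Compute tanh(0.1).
0.09967

tanh(0.1) = (e^(0.1) - e^(-0.1))/(e^(0.1) + e^(-0.1)) = 0.09967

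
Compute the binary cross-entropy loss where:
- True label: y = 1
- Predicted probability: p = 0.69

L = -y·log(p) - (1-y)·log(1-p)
L = 0.3711

L = -1·log(0.69) - 0·log(0.31) = -log(0.69) = 0.3711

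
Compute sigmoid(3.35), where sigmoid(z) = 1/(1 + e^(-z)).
0.9661

sigmoid(3.35) = 1/(1 + e^(-3.35)) = 1/(1 + 0.03508) = 0.9661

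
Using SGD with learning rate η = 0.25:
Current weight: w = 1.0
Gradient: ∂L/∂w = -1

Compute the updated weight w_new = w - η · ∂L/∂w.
w_new = 1.25

w_new = w - η·∂L/∂w = 1.0 - 0.25×(-1) = 1.0 - (-0.25) = 1.25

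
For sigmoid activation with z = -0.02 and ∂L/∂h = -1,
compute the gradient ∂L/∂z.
∂L/∂z = -0.25

σ(-0.02) = 0.495
σ'(-0.02) = σ(-0.02)(1 - σ(-0.02)) = 0.495 × 0.505 = 0.25
∂L/∂z = ∂L/∂h · σ'(z) = -1 × 0.25 = -0.25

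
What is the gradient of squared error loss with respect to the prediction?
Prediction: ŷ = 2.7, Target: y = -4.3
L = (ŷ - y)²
∂L/∂ŷ = 14.0

∂L/∂ŷ = 2(ŷ - y) = 2(2.7 - -4.3) = 2(7.0) = 14.0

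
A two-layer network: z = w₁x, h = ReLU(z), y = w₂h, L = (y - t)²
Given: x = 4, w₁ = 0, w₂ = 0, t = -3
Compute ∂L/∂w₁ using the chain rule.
∂L/∂w₁ = 0

Forward pass:
z = w₁x = 0×4 = 0
h = ReLU(0) = 0
y = w₂h = 0×0 = 0

Backward pass:
∂L/∂y = 2(y - t) = 2(0 - -3) = 6
∂y/∂h = w₂ = 0
∂h/∂z = 0 (ReLU derivative)
∂z/∂w₁ = x = 4

∂L/∂w₁ = 6 × 0 × 0 × 4 = 0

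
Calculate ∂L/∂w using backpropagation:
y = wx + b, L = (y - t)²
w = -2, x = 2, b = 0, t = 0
∂L/∂w = -16

y = wx + b = (-2)(2) + 0 = -4
∂L/∂y = 2(y - t) = 2(-4 - 0) = -8
∂y/∂w = x = 2
∂L/∂w = ∂L/∂y · ∂y/∂w = -8 × 2 = -16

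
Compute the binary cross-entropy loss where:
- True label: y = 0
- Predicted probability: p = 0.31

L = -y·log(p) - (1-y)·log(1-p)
L = 0.3711

L = -0·log(0.31) - 1·log(0.69) = -log(0.69) = 0.3711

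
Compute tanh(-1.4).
-0.8854

tanh(-1.4) = (e^(-1.4) - e^(1.4))/(e^(-1.4) + e^(1.4)) = -0.8854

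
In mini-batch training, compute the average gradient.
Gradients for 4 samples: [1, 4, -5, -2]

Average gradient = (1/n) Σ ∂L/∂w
Average gradient = -0.5

Average = (1/4)(1 + 4 + -5 + -2) = -2/4 = -0.5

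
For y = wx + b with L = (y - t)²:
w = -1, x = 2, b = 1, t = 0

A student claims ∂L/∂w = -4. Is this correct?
Correct

y = (-1)(2) + 1 = -1
∂L/∂y = 2(y - t) = 2(-1 - 0) = -2
∂y/∂w = x = 2
∂L/∂w = -2 × 2 = -4

Claimed value: -4
Correct: The correct gradient is -4.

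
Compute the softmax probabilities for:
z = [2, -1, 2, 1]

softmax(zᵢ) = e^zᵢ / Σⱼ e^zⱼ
p = [0.4136, 0.0206, 0.4136, 0.1522]

exp(z) = [7.389, 0.3679, 7.389, 2.718]
Sum = 17.86
p = [0.4136, 0.0206, 0.4136, 0.1522]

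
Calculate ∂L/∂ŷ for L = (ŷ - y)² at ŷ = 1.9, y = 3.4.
∂L/∂ŷ = -3.0

∂L/∂ŷ = 2(ŷ - y) = 2(1.9 - 3.4) = 2(-1.5) = -3.0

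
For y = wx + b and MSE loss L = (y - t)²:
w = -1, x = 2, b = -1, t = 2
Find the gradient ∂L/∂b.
∂L/∂b = -10

y = wx + b = (-1)(2) + -1 = -3
∂L/∂y = 2(y - t) = 2(-3 - 2) = -10
∂y/∂b = 1
∂L/∂b = ∂L/∂y · ∂y/∂b = -10 × 1 = -10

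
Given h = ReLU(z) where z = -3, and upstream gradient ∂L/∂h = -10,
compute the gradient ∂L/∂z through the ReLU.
∂L/∂z = 0

h = ReLU(-3) = 0
Since z < 0: ∂h/∂z = 0
∂L/∂z = ∂L/∂h · ∂h/∂z = -10 × 0 = 0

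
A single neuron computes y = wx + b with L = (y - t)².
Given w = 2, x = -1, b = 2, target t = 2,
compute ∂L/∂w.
∂L/∂w = 4

y = wx + b = (2)(-1) + 2 = 0
∂L/∂y = 2(y - t) = 2(0 - 2) = -4
∂y/∂w = x = -1
∂L/∂w = ∂L/∂y · ∂y/∂w = -4 × -1 = 4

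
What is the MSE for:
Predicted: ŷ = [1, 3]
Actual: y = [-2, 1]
MSE = 6.5

MSE = (1/2)((1--2)² + (3-1)²) = (1/2)(9 + 4) = 6.5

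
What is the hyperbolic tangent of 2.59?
0.9888

tanh(2.59) = (e^(2.59) - e^(-2.59))/(e^(2.59) + e^(-2.59)) = 0.9888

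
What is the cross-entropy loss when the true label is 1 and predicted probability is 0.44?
L = 0.821

L = -1·log(0.44) - 0·log(0.56) = -log(0.44) = 0.821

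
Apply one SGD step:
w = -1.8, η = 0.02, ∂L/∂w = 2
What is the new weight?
w_new = -1.84

w_new = w - η·∂L/∂w = -1.8 - 0.02×(2) = -1.8 - (0.04) = -1.84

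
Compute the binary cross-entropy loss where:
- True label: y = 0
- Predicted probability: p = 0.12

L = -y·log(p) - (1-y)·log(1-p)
L = 0.1278

L = -0·log(0.12) - 1·log(0.88) = -log(0.88) = 0.1278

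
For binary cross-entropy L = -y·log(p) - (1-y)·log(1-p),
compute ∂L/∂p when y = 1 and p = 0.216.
∂L/∂p = -4.63

∂L/∂p = -y/p + (1-y)/(1-p) = -1/0.216 + 0 = -4.63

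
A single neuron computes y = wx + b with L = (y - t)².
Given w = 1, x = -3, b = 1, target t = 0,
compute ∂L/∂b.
∂L/∂b = -4

y = wx + b = (1)(-3) + 1 = -2
∂L/∂y = 2(y - t) = 2(-2 - 0) = -4
∂y/∂b = 1
∂L/∂b = ∂L/∂y · ∂y/∂b = -4 × 1 = -4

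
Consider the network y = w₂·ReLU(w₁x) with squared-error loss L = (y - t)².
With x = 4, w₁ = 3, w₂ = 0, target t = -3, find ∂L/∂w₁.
∂L/∂w₁ = 0

Forward pass:
z = w₁x = 3×4 = 12
h = ReLU(12) = 12
y = w₂h = 0×12 = 0

Backward pass:
∂L/∂y = 2(y - t) = 2(0 - -3) = 6
∂y/∂h = w₂ = 0
∂h/∂z = 1 (ReLU derivative)
∂z/∂w₁ = x = 4

∂L/∂w₁ = 6 × 0 × 1 × 4 = 0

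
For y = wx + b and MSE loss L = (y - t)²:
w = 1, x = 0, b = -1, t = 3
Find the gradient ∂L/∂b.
∂L/∂b = -8

y = wx + b = (1)(0) + -1 = -1
∂L/∂y = 2(y - t) = 2(-1 - 3) = -8
∂y/∂b = 1
∂L/∂b = ∂L/∂y · ∂y/∂b = -8 × 1 = -8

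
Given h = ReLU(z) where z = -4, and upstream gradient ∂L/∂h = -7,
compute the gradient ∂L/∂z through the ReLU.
∂L/∂z = 0

h = ReLU(-4) = 0
Since z < 0: ∂h/∂z = 0
∂L/∂z = ∂L/∂h · ∂h/∂z = -7 × 0 = 0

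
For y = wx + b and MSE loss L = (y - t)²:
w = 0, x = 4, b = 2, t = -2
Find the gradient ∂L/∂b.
∂L/∂b = 8

y = wx + b = (0)(4) + 2 = 2
∂L/∂y = 2(y - t) = 2(2 - -2) = 8
∂y/∂b = 1
∂L/∂b = ∂L/∂y · ∂y/∂b = 8 × 1 = 8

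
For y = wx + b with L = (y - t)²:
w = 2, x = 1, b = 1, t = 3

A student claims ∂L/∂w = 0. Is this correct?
Correct

y = (2)(1) + 1 = 3
∂L/∂y = 2(y - t) = 2(3 - 3) = 0
∂y/∂w = x = 1
∂L/∂w = 0 × 1 = 0

Claimed value: 0
Correct: The correct gradient is 0.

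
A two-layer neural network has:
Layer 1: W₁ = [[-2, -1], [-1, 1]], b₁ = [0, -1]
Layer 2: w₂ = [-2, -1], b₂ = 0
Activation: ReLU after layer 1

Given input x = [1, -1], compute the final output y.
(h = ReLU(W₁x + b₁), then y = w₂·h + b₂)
y = 0

Layer 1 pre-activation: z₁ = [-1, -3]
After ReLU: h = [0, 0]
Layer 2 output: y = -2×0 + -1×0 + 0 = 0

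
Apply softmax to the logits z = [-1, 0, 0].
p = [0.1554, 0.4223, 0.4223]

exp(z) = [0.3679, 1, 1]
Sum = 2.368
p = [0.1554, 0.4223, 0.4223]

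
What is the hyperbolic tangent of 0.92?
0.7259

tanh(0.92) = (e^(0.92) - e^(-0.92))/(e^(0.92) + e^(-0.92)) = 0.7259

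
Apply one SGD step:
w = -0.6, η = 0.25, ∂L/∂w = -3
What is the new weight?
w_new = 0.15

w_new = w - η·∂L/∂w = -0.6 - 0.25×(-3) = -0.6 - (-0.75) = 0.15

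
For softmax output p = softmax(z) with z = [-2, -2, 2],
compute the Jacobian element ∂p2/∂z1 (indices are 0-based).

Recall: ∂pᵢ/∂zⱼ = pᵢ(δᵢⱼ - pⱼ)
∂p2/∂z1 = -0.01704

p = softmax(z) = [0.01767, 0.01767, 0.9647]
p2 = 0.9647, p1 = 0.01767

∂p2/∂z1 = -p2 × p1 = -0.9647 × 0.01767 = -0.01704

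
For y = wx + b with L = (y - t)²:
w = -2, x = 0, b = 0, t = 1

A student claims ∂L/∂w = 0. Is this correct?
Correct

y = (-2)(0) + 0 = 0
∂L/∂y = 2(y - t) = 2(0 - 1) = -2
∂y/∂w = x = 0
∂L/∂w = -2 × 0 = 0

Claimed value: 0
Correct: The correct gradient is 0.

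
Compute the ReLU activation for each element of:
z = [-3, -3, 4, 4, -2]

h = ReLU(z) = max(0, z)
h = [0, 0, 4, 4, 0]

ReLU applied element-wise: max(0,-3)=0, max(0,-3)=0, max(0,4)=4, max(0,4)=4, max(0,-2)=0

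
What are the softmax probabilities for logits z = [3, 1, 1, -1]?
p = [0.7758, 0.105, 0.105, 0.0142]

exp(z) = [20.09, 2.718, 2.718, 0.3679]
Sum = 25.89
p = [0.7758, 0.105, 0.105, 0.0142]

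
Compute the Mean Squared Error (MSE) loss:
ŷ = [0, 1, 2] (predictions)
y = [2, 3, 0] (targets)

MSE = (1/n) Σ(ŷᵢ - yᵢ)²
MSE = 4

MSE = (1/3)((0-2)² + (1-3)² + (2-0)²) = (1/3)(4 + 4 + 4) = 4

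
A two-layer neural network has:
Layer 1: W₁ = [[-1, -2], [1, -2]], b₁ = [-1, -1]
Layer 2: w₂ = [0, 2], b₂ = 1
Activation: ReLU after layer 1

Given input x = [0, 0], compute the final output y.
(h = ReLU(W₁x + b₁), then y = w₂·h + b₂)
y = 1

Layer 1 pre-activation: z₁ = [-1, -1]
After ReLU: h = [0, 0]
Layer 2 output: y = 0×0 + 2×0 + 1 = 1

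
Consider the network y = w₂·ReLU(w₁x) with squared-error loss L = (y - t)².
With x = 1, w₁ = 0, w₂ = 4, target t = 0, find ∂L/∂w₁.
∂L/∂w₁ = 0

Forward pass:
z = w₁x = 0×1 = 0
h = ReLU(0) = 0
y = w₂h = 4×0 = 0

Backward pass:
∂L/∂y = 2(y - t) = 2(0 - 0) = 0
∂y/∂h = w₂ = 4
∂h/∂z = 0 (ReLU derivative)
∂z/∂w₁ = x = 1

∂L/∂w₁ = 0 × 4 × 0 × 1 = 0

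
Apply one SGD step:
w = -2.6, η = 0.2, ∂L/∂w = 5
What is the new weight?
w_new = -3.6

w_new = w - η·∂L/∂w = -2.6 - 0.2×(5) = -2.6 - (1) = -3.6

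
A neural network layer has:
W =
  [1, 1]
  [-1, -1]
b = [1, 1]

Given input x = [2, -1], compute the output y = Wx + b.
y = [2, 0]

Wx = [1×2 + 1×-1, -1×2 + -1×-1]
   = [1, -1]
y = Wx + b = [1 + 1, -1 + 1] = [2, 0]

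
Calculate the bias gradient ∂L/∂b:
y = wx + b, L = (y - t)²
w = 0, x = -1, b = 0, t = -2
∂L/∂b = 4

y = wx + b = (0)(-1) + 0 = 0
∂L/∂y = 2(y - t) = 2(0 - -2) = 4
∂y/∂b = 1
∂L/∂b = ∂L/∂y · ∂y/∂b = 4 × 1 = 4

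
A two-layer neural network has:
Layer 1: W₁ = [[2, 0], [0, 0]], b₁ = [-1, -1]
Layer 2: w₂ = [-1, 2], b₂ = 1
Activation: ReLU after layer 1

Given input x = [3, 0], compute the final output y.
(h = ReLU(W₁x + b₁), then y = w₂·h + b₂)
y = -4

Layer 1 pre-activation: z₁ = [5, -1]
After ReLU: h = [5, 0]
Layer 2 output: y = -1×5 + 2×0 + 1 = -4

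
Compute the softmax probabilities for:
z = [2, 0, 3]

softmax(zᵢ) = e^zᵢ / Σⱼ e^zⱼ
p = [0.2595, 0.0351, 0.7054]

exp(z) = [7.389, 1, 20.09]
Sum = 28.47
p = [0.2595, 0.0351, 0.7054]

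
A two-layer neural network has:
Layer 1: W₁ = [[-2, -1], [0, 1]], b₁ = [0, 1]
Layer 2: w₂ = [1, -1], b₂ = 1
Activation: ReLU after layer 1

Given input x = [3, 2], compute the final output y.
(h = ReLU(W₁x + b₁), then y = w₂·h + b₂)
y = -2

Layer 1 pre-activation: z₁ = [-8, 3]
After ReLU: h = [0, 3]
Layer 2 output: y = 1×0 + -1×3 + 1 = -2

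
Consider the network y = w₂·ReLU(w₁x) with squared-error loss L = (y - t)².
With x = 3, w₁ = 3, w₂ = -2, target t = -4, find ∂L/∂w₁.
∂L/∂w₁ = 168

Forward pass:
z = w₁x = 3×3 = 9
h = ReLU(9) = 9
y = w₂h = -2×9 = -18

Backward pass:
∂L/∂y = 2(y - t) = 2(-18 - -4) = -28
∂y/∂h = w₂ = -2
∂h/∂z = 1 (ReLU derivative)
∂z/∂w₁ = x = 3

∂L/∂w₁ = -28 × -2 × 1 × 3 = 168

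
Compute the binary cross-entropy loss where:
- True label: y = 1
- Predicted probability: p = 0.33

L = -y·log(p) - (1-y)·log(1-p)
L = 1.109

L = -1·log(0.33) - 0·log(0.67) = -log(0.33) = 1.109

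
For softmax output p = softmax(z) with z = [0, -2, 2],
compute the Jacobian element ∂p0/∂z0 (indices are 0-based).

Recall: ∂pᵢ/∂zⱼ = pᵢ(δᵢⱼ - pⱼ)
∂p0/∂z0 = 0.1035

p = softmax(z) = [0.1173, 0.01588, 0.8668]
p0 = 0.1173

∂p0/∂z0 = p0(1 - p0) = 0.1173 × (1 - 0.1173) = 0.1035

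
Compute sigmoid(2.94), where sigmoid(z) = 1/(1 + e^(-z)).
0.9498

sigmoid(2.94) = 1/(1 + e^(-2.94)) = 1/(1 + 0.05287) = 0.9498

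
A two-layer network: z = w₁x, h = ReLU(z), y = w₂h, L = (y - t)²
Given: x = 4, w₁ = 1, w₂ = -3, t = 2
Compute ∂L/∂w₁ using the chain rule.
∂L/∂w₁ = 336

Forward pass:
z = w₁x = 1×4 = 4
h = ReLU(4) = 4
y = w₂h = -3×4 = -12

Backward pass:
∂L/∂y = 2(y - t) = 2(-12 - 2) = -28
∂y/∂h = w₂ = -3
∂h/∂z = 1 (ReLU derivative)
∂z/∂w₁ = x = 4

∂L/∂w₁ = -28 × -3 × 1 × 4 = 336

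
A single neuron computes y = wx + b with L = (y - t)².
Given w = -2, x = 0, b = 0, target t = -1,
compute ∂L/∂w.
∂L/∂w = 0

y = wx + b = (-2)(0) + 0 = 0
∂L/∂y = 2(y - t) = 2(0 - -1) = 2
∂y/∂w = x = 0
∂L/∂w = ∂L/∂y · ∂y/∂w = 2 × 0 = 0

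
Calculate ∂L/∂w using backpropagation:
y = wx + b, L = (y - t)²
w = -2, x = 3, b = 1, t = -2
∂L/∂w = -18

y = wx + b = (-2)(3) + 1 = -5
∂L/∂y = 2(y - t) = 2(-5 - -2) = -6
∂y/∂w = x = 3
∂L/∂w = ∂L/∂y · ∂y/∂w = -6 × 3 = -18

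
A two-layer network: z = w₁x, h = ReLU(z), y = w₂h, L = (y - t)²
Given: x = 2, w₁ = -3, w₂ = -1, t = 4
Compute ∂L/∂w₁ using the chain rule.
∂L/∂w₁ = 0

Forward pass:
z = w₁x = -3×2 = -6
h = ReLU(-6) = 0
y = w₂h = -1×0 = 0

Backward pass:
∂L/∂y = 2(y - t) = 2(0 - 4) = -8
∂y/∂h = w₂ = -1
∂h/∂z = 0 (ReLU derivative)
∂z/∂w₁ = x = 2

∂L/∂w₁ = -8 × -1 × 0 × 2 = 0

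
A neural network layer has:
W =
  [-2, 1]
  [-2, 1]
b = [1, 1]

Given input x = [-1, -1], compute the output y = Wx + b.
y = [2, 2]

Wx = [-2×-1 + 1×-1, -2×-1 + 1×-1]
   = [1, 1]
y = Wx + b = [1 + 1, 1 + 1] = [2, 2]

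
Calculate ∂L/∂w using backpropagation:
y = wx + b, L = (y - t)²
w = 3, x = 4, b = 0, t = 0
∂L/∂w = 96

y = wx + b = (3)(4) + 0 = 12
∂L/∂y = 2(y - t) = 2(12 - 0) = 24
∂y/∂w = x = 4
∂L/∂w = ∂L/∂y · ∂y/∂w = 24 × 4 = 96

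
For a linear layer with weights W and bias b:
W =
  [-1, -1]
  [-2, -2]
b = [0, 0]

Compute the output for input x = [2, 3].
y = [-5, -10]

Wx = [-1×2 + -1×3, -2×2 + -2×3]
   = [-5, -10]
y = Wx + b = [-5 + 0, -10 + 0] = [-5, -10]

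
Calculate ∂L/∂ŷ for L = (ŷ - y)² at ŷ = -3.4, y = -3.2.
∂L/∂ŷ = -0.4

∂L/∂ŷ = 2(ŷ - y) = 2(-3.4 - -3.2) = 2(-0.2) = -0.4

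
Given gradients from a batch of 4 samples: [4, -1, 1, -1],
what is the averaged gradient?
Average gradient = 0.75

Average = (1/4)(4 + -1 + 1 + -1) = 3/4 = 0.75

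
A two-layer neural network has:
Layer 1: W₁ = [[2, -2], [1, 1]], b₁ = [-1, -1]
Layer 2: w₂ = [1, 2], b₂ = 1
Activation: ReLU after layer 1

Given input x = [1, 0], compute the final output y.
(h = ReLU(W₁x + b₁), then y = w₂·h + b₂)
y = 2

Layer 1 pre-activation: z₁ = [1, 0]
After ReLU: h = [1, 0]
Layer 2 output: y = 1×1 + 2×0 + 1 = 2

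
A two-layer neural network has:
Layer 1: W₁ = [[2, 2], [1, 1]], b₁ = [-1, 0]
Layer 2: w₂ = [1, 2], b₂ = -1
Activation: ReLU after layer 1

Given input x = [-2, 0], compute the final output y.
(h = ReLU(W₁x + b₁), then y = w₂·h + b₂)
y = -1

Layer 1 pre-activation: z₁ = [-5, -2]
After ReLU: h = [0, 0]
Layer 2 output: y = 1×0 + 2×0 + -1 = -1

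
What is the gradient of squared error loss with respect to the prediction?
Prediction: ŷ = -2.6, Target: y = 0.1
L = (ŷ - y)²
∂L/∂ŷ = -5.4

∂L/∂ŷ = 2(ŷ - y) = 2(-2.6 - 0.1) = 2(-2.7) = -5.4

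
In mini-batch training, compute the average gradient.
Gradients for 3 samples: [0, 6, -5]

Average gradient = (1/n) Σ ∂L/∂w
Average gradient = 0.3333

Average = (1/3)(0 + 6 + -5) = 1/3 = 0.3333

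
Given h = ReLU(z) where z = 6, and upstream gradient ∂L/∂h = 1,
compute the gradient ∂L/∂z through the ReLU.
∂L/∂z = 1

h = ReLU(6) = 6
Since z > 0: ∂h/∂z = 1
∂L/∂z = ∂L/∂h · ∂h/∂z = 1 × 1 = 1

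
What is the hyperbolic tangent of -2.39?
-0.9833

tanh(-2.39) = (e^(-2.39) - e^(2.39))/(e^(-2.39) + e^(2.39)) = -0.9833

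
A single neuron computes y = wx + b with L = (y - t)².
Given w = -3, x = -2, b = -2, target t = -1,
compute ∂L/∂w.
∂L/∂w = -20

y = wx + b = (-3)(-2) + -2 = 4
∂L/∂y = 2(y - t) = 2(4 - -1) = 10
∂y/∂w = x = -2
∂L/∂w = ∂L/∂y · ∂y/∂w = 10 × -2 = -20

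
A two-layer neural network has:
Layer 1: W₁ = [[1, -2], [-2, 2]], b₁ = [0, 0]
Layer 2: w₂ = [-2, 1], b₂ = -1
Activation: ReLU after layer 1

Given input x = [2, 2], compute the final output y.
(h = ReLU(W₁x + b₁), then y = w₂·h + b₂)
y = -1

Layer 1 pre-activation: z₁ = [-2, 0]
After ReLU: h = [0, 0]
Layer 2 output: y = -2×0 + 1×0 + -1 = -1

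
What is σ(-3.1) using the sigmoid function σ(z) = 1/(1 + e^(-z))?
0.04311

sigmoid(-3.1) = 1/(1 + e^(3.1)) = 1/(1 + 22.2) = 0.04311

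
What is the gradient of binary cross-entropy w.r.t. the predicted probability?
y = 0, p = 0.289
∂L/∂p = 1.406

∂L/∂p = -y/p + (1-y)/(1-p) = 0 + 1/0.711 = 1.406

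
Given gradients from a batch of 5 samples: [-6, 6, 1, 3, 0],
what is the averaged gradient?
Average gradient = 0.8

Average = (1/5)(-6 + 6 + 1 + 3 + 0) = 4/5 = 0.8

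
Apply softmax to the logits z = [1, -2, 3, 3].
p = [0.0632, 0.0031, 0.4668, 0.4668]

exp(z) = [2.718, 0.1353, 20.09, 20.09]
Sum = 43.02
p = [0.0632, 0.0031, 0.4668, 0.4668]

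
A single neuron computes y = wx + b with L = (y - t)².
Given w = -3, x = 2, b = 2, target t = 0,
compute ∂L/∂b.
∂L/∂b = -8

y = wx + b = (-3)(2) + 2 = -4
∂L/∂y = 2(y - t) = 2(-4 - 0) = -8
∂y/∂b = 1
∂L/∂b = ∂L/∂y · ∂y/∂b = -8 × 1 = -8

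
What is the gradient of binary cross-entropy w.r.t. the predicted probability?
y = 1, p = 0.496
∂L/∂p = -2.016

∂L/∂p = -y/p + (1-y)/(1-p) = -1/0.496 + 0 = -2.016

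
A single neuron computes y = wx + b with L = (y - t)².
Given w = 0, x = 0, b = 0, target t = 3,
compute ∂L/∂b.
∂L/∂b = -6

y = wx + b = (0)(0) + 0 = 0
∂L/∂y = 2(y - t) = 2(0 - 3) = -6
∂y/∂b = 1
∂L/∂b = ∂L/∂y · ∂y/∂b = -6 × 1 = -6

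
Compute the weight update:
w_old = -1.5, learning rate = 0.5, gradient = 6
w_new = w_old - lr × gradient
w_new = -4.5

w_new = w - η·∂L/∂w = -1.5 - 0.5×(6) = -1.5 - (3) = -4.5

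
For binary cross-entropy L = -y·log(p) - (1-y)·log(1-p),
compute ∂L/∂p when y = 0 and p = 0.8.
∂L/∂p = 5

∂L/∂p = -y/p + (1-y)/(1-p) = 0 + 1/0.2 = 5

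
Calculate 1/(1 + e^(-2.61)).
0.9315

sigmoid(2.61) = 1/(1 + e^(-2.61)) = 1/(1 + 0.07353) = 0.9315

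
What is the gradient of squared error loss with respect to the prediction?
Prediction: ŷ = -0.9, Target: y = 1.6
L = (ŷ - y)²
∂L/∂ŷ = -5.0

∂L/∂ŷ = 2(ŷ - y) = 2(-0.9 - 1.6) = 2(-2.5) = -5.0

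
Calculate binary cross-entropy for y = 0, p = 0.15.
L = 0.1625

L = -0·log(0.15) - 1·log(0.85) = -log(0.85) = 0.1625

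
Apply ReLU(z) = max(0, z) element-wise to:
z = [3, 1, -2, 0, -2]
h = [3, 1, 0, 0, 0]

ReLU applied element-wise: max(0,3)=3, max(0,1)=1, max(0,-2)=0, max(0,0)=0, max(0,-2)=0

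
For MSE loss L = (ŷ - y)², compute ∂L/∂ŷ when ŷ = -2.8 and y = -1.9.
∂L/∂ŷ = -1.8

∂L/∂ŷ = 2(ŷ - y) = 2(-2.8 - -1.9) = 2(-0.9) = -1.8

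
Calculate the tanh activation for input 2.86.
0.9935

tanh(2.86) = (e^(2.86) - e^(-2.86))/(e^(2.86) + e^(-2.86)) = 0.9935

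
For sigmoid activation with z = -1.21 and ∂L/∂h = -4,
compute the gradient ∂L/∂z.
∂L/∂z = -0.7078

σ(-1.21) = 0.2297
σ'(-1.21) = σ(-1.21)(1 - σ(-1.21)) = 0.2297 × 0.7703 = 0.1769
∂L/∂z = ∂L/∂h · σ'(z) = -4 × 0.1769 = -0.7078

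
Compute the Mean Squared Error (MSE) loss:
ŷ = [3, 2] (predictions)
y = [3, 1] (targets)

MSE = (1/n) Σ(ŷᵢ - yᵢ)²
MSE = 0.5

MSE = (1/2)((3-3)² + (2-1)²) = (1/2)(0 + 1) = 0.5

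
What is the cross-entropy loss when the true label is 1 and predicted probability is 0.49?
L = 0.7133

L = -1·log(0.49) - 0·log(0.51) = -log(0.49) = 0.7133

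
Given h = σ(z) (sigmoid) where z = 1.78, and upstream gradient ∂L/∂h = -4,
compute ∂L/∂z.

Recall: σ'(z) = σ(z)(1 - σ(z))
∂L/∂z = -0.4939

σ(1.78) = 0.8557
σ'(1.78) = σ(1.78)(1 - σ(1.78)) = 0.8557 × 0.1443 = 0.1235
∂L/∂z = ∂L/∂h · σ'(z) = -4 × 0.1235 = -0.4939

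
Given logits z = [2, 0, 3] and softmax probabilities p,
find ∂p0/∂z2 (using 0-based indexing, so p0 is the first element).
∂p0/∂z2 = -0.183

p = softmax(z) = [0.2595, 0.03512, 0.7054]
p0 = 0.2595, p2 = 0.7054

∂p0/∂z2 = -p0 × p2 = -0.2595 × 0.7054 = -0.183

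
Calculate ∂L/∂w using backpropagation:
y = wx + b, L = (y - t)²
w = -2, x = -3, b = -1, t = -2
∂L/∂w = -42

y = wx + b = (-2)(-3) + -1 = 5
∂L/∂y = 2(y - t) = 2(5 - -2) = 14
∂y/∂w = x = -3
∂L/∂w = ∂L/∂y · ∂y/∂w = 14 × -3 = -42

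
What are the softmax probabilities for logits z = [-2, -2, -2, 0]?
p = [0.0963, 0.0963, 0.0963, 0.7112]

exp(z) = [0.1353, 0.1353, 0.1353, 1]
Sum = 1.406
p = [0.0963, 0.0963, 0.0963, 0.7112]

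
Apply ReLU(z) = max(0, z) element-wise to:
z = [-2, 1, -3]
h = [0, 1, 0]

ReLU applied element-wise: max(0,-2)=0, max(0,1)=1, max(0,-3)=0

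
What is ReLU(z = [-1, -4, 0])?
h = [0, 0, 0]

ReLU applied element-wise: max(0,-1)=0, max(0,-4)=0, max(0,0)=0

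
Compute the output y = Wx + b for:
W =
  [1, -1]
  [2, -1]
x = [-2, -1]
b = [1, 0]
y = [0, -3]

Wx = [1×-2 + -1×-1, 2×-2 + -1×-1]
   = [-1, -3]
y = Wx + b = [-1 + 1, -3 + 0] = [0, -3]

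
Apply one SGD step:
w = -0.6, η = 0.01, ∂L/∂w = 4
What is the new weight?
w_new = -0.64

w_new = w - η·∂L/∂w = -0.6 - 0.01×(4) = -0.6 - (0.04) = -0.64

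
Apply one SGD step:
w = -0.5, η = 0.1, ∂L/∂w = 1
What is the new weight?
w_new = -0.6

w_new = w - η·∂L/∂w = -0.5 - 0.1×(1) = -0.5 - (0.1) = -0.6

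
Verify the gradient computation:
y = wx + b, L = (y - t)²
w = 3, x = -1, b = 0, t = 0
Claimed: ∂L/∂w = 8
Incorrect

y = (3)(-1) + 0 = -3
∂L/∂y = 2(y - t) = 2(-3 - 0) = -6
∂y/∂w = x = -1
∂L/∂w = -6 × -1 = 6

Claimed value: 8
Incorrect: The correct gradient is 6.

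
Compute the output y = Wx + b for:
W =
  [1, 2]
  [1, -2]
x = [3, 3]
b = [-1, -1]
y = [8, -4]

Wx = [1×3 + 2×3, 1×3 + -2×3]
   = [9, -3]
y = Wx + b = [9 + -1, -3 + -1] = [8, -4]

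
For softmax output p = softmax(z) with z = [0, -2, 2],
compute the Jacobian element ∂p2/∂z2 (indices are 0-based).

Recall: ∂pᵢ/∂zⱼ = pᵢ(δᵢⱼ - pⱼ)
∂p2/∂z2 = 0.1154

p = softmax(z) = [0.1173, 0.01588, 0.8668]
p2 = 0.8668

∂p2/∂z2 = p2(1 - p2) = 0.8668 × (1 - 0.8668) = 0.1154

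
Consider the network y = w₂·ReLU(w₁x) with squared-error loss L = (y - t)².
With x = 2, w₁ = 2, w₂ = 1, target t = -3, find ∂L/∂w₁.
∂L/∂w₁ = 28

Forward pass:
z = w₁x = 2×2 = 4
h = ReLU(4) = 4
y = w₂h = 1×4 = 4

Backward pass:
∂L/∂y = 2(y - t) = 2(4 - -3) = 14
∂y/∂h = w₂ = 1
∂h/∂z = 1 (ReLU derivative)
∂z/∂w₁ = x = 2

∂L/∂w₁ = 14 × 1 × 1 × 2 = 28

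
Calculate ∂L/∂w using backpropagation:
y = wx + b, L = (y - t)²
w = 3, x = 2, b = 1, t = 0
∂L/∂w = 28

y = wx + b = (3)(2) + 1 = 7
∂L/∂y = 2(y - t) = 2(7 - 0) = 14
∂y/∂w = x = 2
∂L/∂w = ∂L/∂y · ∂y/∂w = 14 × 2 = 28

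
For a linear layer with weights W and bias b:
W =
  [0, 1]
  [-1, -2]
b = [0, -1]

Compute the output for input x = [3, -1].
y = [-1, -2]

Wx = [0×3 + 1×-1, -1×3 + -2×-1]
   = [-1, -1]
y = Wx + b = [-1 + 0, -1 + -1] = [-1, -2]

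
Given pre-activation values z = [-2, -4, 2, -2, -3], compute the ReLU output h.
h = [0, 0, 2, 0, 0]

ReLU applied element-wise: max(0,-2)=0, max(0,-4)=0, max(0,2)=2, max(0,-2)=0, max(0,-3)=0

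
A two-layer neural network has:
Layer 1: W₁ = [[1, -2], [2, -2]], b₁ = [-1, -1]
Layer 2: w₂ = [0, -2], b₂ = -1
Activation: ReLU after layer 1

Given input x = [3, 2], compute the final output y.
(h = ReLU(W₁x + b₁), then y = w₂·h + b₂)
y = -3

Layer 1 pre-activation: z₁ = [-2, 1]
After ReLU: h = [0, 1]
Layer 2 output: y = 0×0 + -2×1 + -1 = -3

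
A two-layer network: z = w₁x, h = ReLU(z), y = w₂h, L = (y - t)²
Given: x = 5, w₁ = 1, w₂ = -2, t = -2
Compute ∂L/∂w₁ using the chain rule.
∂L/∂w₁ = 160

Forward pass:
z = w₁x = 1×5 = 5
h = ReLU(5) = 5
y = w₂h = -2×5 = -10

Backward pass:
∂L/∂y = 2(y - t) = 2(-10 - -2) = -16
∂y/∂h = w₂ = -2
∂h/∂z = 1 (ReLU derivative)
∂z/∂w₁ = x = 5

∂L/∂w₁ = -16 × -2 × 1 × 5 = 160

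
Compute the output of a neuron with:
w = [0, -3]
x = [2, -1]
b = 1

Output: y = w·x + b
y = 4

y = (0)(2) + (-3)(-1) + 1 = 4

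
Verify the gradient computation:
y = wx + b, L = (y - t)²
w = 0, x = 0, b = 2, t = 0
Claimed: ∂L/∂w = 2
Incorrect

y = (0)(0) + 2 = 2
∂L/∂y = 2(y - t) = 2(2 - 0) = 4
∂y/∂w = x = 0
∂L/∂w = 4 × 0 = 0

Claimed value: 2
Incorrect: The correct gradient is 0.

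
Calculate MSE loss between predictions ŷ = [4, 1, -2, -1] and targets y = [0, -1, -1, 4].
MSE = 11.5

MSE = (1/4)((4-0)² + (1--1)² + (-2--1)² + (-1-4)²) = (1/4)(16 + 4 + 1 + 25) = 11.5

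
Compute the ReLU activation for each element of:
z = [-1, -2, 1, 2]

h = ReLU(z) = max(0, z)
h = [0, 0, 1, 2]

ReLU applied element-wise: max(0,-1)=0, max(0,-2)=0, max(0,1)=1, max(0,2)=2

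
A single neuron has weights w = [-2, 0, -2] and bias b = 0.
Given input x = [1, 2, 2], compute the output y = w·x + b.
y = -6

y = (-2)(1) + (0)(2) + (-2)(2) + 0 = -6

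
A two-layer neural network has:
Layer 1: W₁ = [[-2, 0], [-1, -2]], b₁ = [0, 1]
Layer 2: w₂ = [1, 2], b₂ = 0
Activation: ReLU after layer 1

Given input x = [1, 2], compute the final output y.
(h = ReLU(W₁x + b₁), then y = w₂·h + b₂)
y = 0

Layer 1 pre-activation: z₁ = [-2, -4]
After ReLU: h = [0, 0]
Layer 2 output: y = 1×0 + 2×0 + 0 = 0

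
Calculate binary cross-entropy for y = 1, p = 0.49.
L = 0.7133

L = -1·log(0.49) - 0·log(0.51) = -log(0.49) = 0.7133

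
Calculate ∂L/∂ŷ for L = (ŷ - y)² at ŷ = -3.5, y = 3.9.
∂L/∂ŷ = -14.8

∂L/∂ŷ = 2(ŷ - y) = 2(-3.5 - 3.9) = 2(-7.4) = -14.8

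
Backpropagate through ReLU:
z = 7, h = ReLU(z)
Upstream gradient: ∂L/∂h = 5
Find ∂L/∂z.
∂L/∂z = 5

h = ReLU(7) = 7
Since z > 0: ∂h/∂z = 1
∂L/∂z = ∂L/∂h · ∂h/∂z = 5 × 1 = 5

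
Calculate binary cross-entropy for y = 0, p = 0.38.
L = 0.478

L = -0·log(0.38) - 1·log(0.62) = -log(0.62) = 0.478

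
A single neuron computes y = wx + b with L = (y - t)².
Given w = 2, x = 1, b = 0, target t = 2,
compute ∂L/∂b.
∂L/∂b = 0

y = wx + b = (2)(1) + 0 = 2
∂L/∂y = 2(y - t) = 2(2 - 2) = 0
∂y/∂b = 1
∂L/∂b = ∂L/∂y · ∂y/∂b = 0 × 1 = 0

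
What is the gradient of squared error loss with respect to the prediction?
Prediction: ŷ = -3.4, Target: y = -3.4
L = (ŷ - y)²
∂L/∂ŷ = 0.0

∂L/∂ŷ = 2(ŷ - y) = 2(-3.4 - -3.4) = 2(0.0) = 0.0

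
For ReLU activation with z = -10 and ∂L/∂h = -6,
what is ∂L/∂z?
∂L/∂z = 0

h = ReLU(-10) = 0
Since z < 0: ∂h/∂z = 0
∂L/∂z = ∂L/∂h · ∂h/∂z = -6 × 0 = 0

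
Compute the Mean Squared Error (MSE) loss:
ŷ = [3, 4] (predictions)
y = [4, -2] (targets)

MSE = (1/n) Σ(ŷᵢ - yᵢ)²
MSE = 18.5

MSE = (1/2)((3-4)² + (4--2)²) = (1/2)(1 + 36) = 18.5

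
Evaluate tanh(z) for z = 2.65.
0.9901

tanh(2.65) = (e^(2.65) - e^(-2.65))/(e^(2.65) + e^(-2.65)) = 0.9901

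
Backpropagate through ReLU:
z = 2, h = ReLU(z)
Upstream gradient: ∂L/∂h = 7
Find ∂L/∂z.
∂L/∂z = 7

h = ReLU(2) = 2
Since z > 0: ∂h/∂z = 1
∂L/∂z = ∂L/∂h · ∂h/∂z = 7 × 1 = 7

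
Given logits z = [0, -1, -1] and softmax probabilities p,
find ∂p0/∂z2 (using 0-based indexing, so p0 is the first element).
∂p0/∂z2 = -0.1221

p = softmax(z) = [0.5761, 0.2119, 0.2119]
p0 = 0.5761, p2 = 0.2119

∂p0/∂z2 = -p0 × p2 = -0.5761 × 0.2119 = -0.1221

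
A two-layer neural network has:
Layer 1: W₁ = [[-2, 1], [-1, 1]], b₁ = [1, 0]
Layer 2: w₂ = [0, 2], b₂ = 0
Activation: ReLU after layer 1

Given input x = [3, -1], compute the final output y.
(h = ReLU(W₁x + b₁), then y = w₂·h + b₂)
y = 0

Layer 1 pre-activation: z₁ = [-6, -4]
After ReLU: h = [0, 0]
Layer 2 output: y = 0×0 + 2×0 + 0 = 0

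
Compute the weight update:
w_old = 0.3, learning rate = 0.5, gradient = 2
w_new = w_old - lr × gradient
w_new = -0.7

w_new = w - η·∂L/∂w = 0.3 - 0.5×(2) = 0.3 - (1) = -0.7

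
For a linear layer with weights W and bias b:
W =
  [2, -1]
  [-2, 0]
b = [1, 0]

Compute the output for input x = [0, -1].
y = [2, 0]

Wx = [2×0 + -1×-1, -2×0 + 0×-1]
   = [1, 0]
y = Wx + b = [1 + 1, 0 + 0] = [2, 0]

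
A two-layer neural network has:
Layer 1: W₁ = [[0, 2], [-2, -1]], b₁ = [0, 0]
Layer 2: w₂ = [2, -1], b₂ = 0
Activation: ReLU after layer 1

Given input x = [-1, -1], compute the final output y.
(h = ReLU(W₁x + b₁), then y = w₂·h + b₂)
y = -3

Layer 1 pre-activation: z₁ = [-2, 3]
After ReLU: h = [0, 3]
Layer 2 output: y = 2×0 + -1×3 + 0 = -3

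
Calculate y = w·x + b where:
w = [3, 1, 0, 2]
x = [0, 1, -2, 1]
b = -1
y = 2

y = (3)(0) + (1)(1) + (0)(-2) + (2)(1) + -1 = 2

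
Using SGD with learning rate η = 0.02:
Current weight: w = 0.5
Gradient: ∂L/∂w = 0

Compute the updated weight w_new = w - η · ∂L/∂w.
w_new = 0.5

w_new = w - η·∂L/∂w = 0.5 - 0.02×(0) = 0.5 - (0) = 0.5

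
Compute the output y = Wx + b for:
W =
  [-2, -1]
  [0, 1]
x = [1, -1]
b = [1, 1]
y = [0, 0]

Wx = [-2×1 + -1×-1, 0×1 + 1×-1]
   = [-1, -1]
y = Wx + b = [-1 + 1, -1 + 1] = [0, 0]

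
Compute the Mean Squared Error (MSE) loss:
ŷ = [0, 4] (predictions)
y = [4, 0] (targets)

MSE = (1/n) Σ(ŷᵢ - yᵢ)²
MSE = 16

MSE = (1/2)((0-4)² + (4-0)²) = (1/2)(16 + 16) = 16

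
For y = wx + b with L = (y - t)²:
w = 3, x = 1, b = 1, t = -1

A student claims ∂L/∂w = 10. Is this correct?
Correct

y = (3)(1) + 1 = 4
∂L/∂y = 2(y - t) = 2(4 - -1) = 10
∂y/∂w = x = 1
∂L/∂w = 10 × 1 = 10

Claimed value: 10
Correct: The correct gradient is 10.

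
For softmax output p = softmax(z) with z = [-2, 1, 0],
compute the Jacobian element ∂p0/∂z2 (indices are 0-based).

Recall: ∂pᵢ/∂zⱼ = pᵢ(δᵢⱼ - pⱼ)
∂p0/∂z2 = -0.009113

p = softmax(z) = [0.03512, 0.7054, 0.2595]
p0 = 0.03512, p2 = 0.2595

∂p0/∂z2 = -p0 × p2 = -0.03512 × 0.2595 = -0.009113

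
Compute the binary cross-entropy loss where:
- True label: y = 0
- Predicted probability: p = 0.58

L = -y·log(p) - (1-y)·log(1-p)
L = 0.8675

L = -0·log(0.58) - 1·log(0.42) = -log(0.42) = 0.8675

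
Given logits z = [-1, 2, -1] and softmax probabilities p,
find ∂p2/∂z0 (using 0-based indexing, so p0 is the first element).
∂p2/∂z0 = -0.00205

p = softmax(z) = [0.04528, 0.9094, 0.04528]
p2 = 0.04528, p0 = 0.04528

∂p2/∂z0 = -p2 × p0 = -0.04528 × 0.04528 = -0.00205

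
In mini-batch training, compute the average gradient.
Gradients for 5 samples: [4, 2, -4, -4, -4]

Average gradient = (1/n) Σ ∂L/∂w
Average gradient = -1.2

Average = (1/5)(4 + 2 + -4 + -4 + -4) = -6/5 = -1.2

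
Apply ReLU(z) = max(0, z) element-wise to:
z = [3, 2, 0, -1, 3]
h = [3, 2, 0, 0, 3]

ReLU applied element-wise: max(0,3)=3, max(0,2)=2, max(0,0)=0, max(0,-1)=0, max(0,3)=3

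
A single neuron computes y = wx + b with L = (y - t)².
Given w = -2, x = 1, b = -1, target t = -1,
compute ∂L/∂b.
∂L/∂b = -4

y = wx + b = (-2)(1) + -1 = -3
∂L/∂y = 2(y - t) = 2(-3 - -1) = -4
∂y/∂b = 1
∂L/∂b = ∂L/∂y · ∂y/∂b = -4 × 1 = -4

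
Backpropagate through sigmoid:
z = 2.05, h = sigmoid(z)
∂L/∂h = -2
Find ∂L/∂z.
∂L/∂z = -0.2021

σ(2.05) = 0.8859
σ'(2.05) = σ(2.05)(1 - σ(2.05)) = 0.8859 × 0.1141 = 0.101
∂L/∂z = ∂L/∂h · σ'(z) = -2 × 0.101 = -0.2021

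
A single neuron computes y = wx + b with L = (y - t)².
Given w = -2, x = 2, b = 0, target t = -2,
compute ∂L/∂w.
∂L/∂w = -8

y = wx + b = (-2)(2) + 0 = -4
∂L/∂y = 2(y - t) = 2(-4 - -2) = -4
∂y/∂w = x = 2
∂L/∂w = ∂L/∂y · ∂y/∂w = -4 × 2 = -8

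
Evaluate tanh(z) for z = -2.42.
-0.9843

tanh(-2.42) = (e^(-2.42) - e^(2.42))/(e^(-2.42) + e^(2.42)) = -0.9843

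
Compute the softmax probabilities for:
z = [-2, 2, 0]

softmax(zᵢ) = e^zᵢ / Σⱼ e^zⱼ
p = [0.0159, 0.8668, 0.1173]

exp(z) = [0.1353, 7.389, 1]
Sum = 8.524
p = [0.0159, 0.8668, 0.1173]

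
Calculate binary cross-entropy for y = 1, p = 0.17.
L = 1.772

L = -1·log(0.17) - 0·log(0.83) = -log(0.17) = 1.772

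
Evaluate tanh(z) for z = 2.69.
0.9908

tanh(2.69) = (e^(2.69) - e^(-2.69))/(e^(2.69) + e^(-2.69)) = 0.9908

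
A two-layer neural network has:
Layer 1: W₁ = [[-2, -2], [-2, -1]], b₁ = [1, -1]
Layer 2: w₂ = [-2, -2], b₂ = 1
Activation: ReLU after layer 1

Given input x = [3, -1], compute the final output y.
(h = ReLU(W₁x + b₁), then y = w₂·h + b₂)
y = 1

Layer 1 pre-activation: z₁ = [-3, -6]
After ReLU: h = [0, 0]
Layer 2 output: y = -2×0 + -2×0 + 1 = 1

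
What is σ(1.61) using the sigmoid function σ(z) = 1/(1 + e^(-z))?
0.8334

sigmoid(1.61) = 1/(1 + e^(-1.61)) = 1/(1 + 0.1999) = 0.8334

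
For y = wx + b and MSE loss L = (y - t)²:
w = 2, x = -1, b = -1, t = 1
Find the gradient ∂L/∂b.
∂L/∂b = -8

y = wx + b = (2)(-1) + -1 = -3
∂L/∂y = 2(y - t) = 2(-3 - 1) = -8
∂y/∂b = 1
∂L/∂b = ∂L/∂y · ∂y/∂b = -8 × 1 = -8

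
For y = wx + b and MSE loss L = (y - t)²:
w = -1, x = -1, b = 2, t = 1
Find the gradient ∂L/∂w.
∂L/∂w = -4

y = wx + b = (-1)(-1) + 2 = 3
∂L/∂y = 2(y - t) = 2(3 - 1) = 4
∂y/∂w = x = -1
∂L/∂w = ∂L/∂y · ∂y/∂w = 4 × -1 = -4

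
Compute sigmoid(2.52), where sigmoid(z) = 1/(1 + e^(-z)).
0.9255

sigmoid(2.52) = 1/(1 + e^(-2.52)) = 1/(1 + 0.08046) = 0.9255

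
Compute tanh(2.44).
0.9849

tanh(2.44) = (e^(2.44) - e^(-2.44))/(e^(2.44) + e^(-2.44)) = 0.9849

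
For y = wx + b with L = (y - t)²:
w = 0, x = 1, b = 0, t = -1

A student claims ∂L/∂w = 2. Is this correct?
Correct

y = (0)(1) + 0 = 0
∂L/∂y = 2(y - t) = 2(0 - -1) = 2
∂y/∂w = x = 1
∂L/∂w = 2 × 1 = 2

Claimed value: 2
Correct: The correct gradient is 2.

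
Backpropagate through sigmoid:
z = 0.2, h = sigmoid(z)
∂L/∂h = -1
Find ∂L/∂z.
∂L/∂z = -0.2475

σ(0.2) = 0.5498
σ'(0.2) = σ(0.2)(1 - σ(0.2)) = 0.5498 × 0.4502 = 0.2475
∂L/∂z = ∂L/∂h · σ'(z) = -1 × 0.2475 = -0.2475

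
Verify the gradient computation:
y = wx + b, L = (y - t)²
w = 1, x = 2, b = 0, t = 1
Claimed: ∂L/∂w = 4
Correct

y = (1)(2) + 0 = 2
∂L/∂y = 2(y - t) = 2(2 - 1) = 2
∂y/∂w = x = 2
∂L/∂w = 2 × 2 = 4

Claimed value: 4
Correct: The correct gradient is 4.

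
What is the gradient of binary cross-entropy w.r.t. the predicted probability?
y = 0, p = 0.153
∂L/∂p = 1.181

∂L/∂p = -y/p + (1-y)/(1-p) = 0 + 1/0.847 = 1.181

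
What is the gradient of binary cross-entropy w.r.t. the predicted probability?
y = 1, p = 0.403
∂L/∂p = -2.481

∂L/∂p = -y/p + (1-y)/(1-p) = -1/0.403 + 0 = -2.481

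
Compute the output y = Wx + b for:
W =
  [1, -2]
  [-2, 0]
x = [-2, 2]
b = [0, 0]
y = [-6, 4]

Wx = [1×-2 + -2×2, -2×-2 + 0×2]
   = [-6, 4]
y = Wx + b = [-6 + 0, 4 + 0] = [-6, 4]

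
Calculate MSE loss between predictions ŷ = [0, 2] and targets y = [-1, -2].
MSE = 8.5

MSE = (1/2)((0--1)² + (2--2)²) = (1/2)(1 + 16) = 8.5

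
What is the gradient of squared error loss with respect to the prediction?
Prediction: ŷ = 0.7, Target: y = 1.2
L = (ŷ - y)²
∂L/∂ŷ = -1.0

∂L/∂ŷ = 2(ŷ - y) = 2(0.7 - 1.2) = 2(-0.5) = -1.0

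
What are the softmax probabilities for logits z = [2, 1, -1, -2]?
p = [0.6964, 0.2562, 0.0347, 0.0128]

exp(z) = [7.389, 2.718, 0.3679, 0.1353]
Sum = 10.61
p = [0.6964, 0.2562, 0.0347, 0.0128]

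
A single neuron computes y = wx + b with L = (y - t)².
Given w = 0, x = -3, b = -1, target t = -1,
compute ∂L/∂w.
∂L/∂w = 0

y = wx + b = (0)(-3) + -1 = -1
∂L/∂y = 2(y - t) = 2(-1 - -1) = 0
∂y/∂w = x = -3
∂L/∂w = ∂L/∂y · ∂y/∂w = 0 × -3 = 0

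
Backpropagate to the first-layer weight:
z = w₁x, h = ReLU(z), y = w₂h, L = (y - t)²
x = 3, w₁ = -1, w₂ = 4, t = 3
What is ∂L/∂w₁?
∂L/∂w₁ = 0

Forward pass:
z = w₁x = -1×3 = -3
h = ReLU(-3) = 0
y = w₂h = 4×0 = 0

Backward pass:
∂L/∂y = 2(y - t) = 2(0 - 3) = -6
∂y/∂h = w₂ = 4
∂h/∂z = 0 (ReLU derivative)
∂z/∂w₁ = x = 3

∂L/∂w₁ = -6 × 4 × 0 × 3 = 0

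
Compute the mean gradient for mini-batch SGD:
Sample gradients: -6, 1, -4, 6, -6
Average gradient = -1.8

Average = (1/5)(-6 + 1 + -4 + 6 + -6) = -9/5 = -1.8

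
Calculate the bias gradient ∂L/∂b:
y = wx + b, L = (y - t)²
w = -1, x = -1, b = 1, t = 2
∂L/∂b = 0

y = wx + b = (-1)(-1) + 1 = 2
∂L/∂y = 2(y - t) = 2(2 - 2) = 0
∂y/∂b = 1
∂L/∂b = ∂L/∂y · ∂y/∂b = 0 × 1 = 0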